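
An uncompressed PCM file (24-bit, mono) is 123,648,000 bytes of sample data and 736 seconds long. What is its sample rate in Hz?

56,000 Hz

Bytes = sample_rate × seconds × bytes_per_sample × channels.
sample_rate = 123,648,000 / (736 × 3 × 1) = 123,648,000 / 2,208 = 56,000 Hz.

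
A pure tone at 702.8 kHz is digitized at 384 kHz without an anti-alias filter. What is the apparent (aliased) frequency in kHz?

65.2 kHz

Nyquist = 384,000/2 = 192,000 Hz; 702,800 Hz exceeds it.
Alias = |702,800 − 2×384,000| = |702,800 − 768,000| = 65,200 Hz = 65.2 kHz.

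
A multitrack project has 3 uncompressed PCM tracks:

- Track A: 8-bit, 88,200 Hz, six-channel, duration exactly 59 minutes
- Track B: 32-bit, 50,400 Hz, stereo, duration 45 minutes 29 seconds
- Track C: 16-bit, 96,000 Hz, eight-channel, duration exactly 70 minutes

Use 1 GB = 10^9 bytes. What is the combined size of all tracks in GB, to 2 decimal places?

9.42 GB

Track A: exactly 59 minutes = 3,540 s; 88,200 × 3,540 × 1 × 6 = 1,873,368,000 bytes.
Track B: 45 minutes 29 seconds = 2,729 s; 50,400 × 2,729 × 4 × 2 = 1,100,332,800 bytes.
Track C: exactly 70 minutes = 4,200 s; 96,000 × 4,200 × 2 × 8 = 6,451,200,000 bytes.
Total = 9,424,900,800 bytes = 9.42 GB.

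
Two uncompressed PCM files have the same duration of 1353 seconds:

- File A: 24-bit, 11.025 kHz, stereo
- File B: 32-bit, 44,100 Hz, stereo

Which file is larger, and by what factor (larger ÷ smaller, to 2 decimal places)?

File A: 11,025 × 3 × 2 = 66,150 bytes/s.
File B: 44,100 × 4 × 2 = 352,800 bytes/s.
File B is larger; ratio = 477,338,400 / 89,500,950 = 5.33.

File B, by a factor of 5.33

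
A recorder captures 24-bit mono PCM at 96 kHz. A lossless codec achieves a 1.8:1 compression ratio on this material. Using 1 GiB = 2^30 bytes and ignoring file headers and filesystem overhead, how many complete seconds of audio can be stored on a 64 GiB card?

Uncompressed byte rate = 96,000 × 3 × 1 = 288,000 bytes/s.
After 1.8:1 compression, effective rate ≈ 160000 bytes/s.
Capacity = 64 × 1,073,741,824 = 68,719,476,736 bytes.
68,719,476,736 / effective rate ≈ 429496.73 s → 429,496 seconds.

429,496 seconds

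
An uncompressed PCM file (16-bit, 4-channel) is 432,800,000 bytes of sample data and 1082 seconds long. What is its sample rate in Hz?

Bytes = sample_rate × seconds × bytes_per_sample × channels.
sample_rate = 432,800,000 / (1,082 × 2 × 4) = 432,800,000 / 8,656 = 50,000 Hz.

50,000 Hz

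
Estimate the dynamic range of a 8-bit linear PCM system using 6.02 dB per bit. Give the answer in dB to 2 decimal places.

8 × 6.02 = 48.16 dB.

48.16 dB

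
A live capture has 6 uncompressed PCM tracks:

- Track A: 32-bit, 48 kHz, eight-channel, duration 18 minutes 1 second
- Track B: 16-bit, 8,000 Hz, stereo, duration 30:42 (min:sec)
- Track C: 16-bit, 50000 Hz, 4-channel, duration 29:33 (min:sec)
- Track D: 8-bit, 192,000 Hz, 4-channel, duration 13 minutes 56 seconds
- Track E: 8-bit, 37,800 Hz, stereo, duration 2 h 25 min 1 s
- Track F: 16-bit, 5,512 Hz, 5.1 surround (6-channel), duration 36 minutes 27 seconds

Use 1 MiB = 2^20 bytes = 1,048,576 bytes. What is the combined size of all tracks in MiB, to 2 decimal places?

3693.64 MiB

Track A: 18 minutes 1 second = 1,081 s; 48,000 × 1,081 × 4 × 8 = 1,660,416,000 bytes.
Track B: 30:42 (min:sec) = 1,842 s; 8,000 × 1,842 × 2 × 2 = 58,944,000 bytes.
Track C: 29:33 (min:sec) = 1,773 s; 50,000 × 1,773 × 2 × 4 = 709,200,000 bytes.
Track D: 13 minutes 56 seconds = 836 s; 192,000 × 836 × 1 × 4 = 642,048,000 bytes.
Track E: 2 h 25 min 1 s = 8,701 s; 37,800 × 8,701 × 1 × 2 = 657,795,600 bytes.
Track F: 36 minutes 27 seconds = 2,187 s; 5,512 × 2,187 × 2 × 6 = 144,656,928 bytes.
Total = 3,873,060,528 bytes = 3693.64 MiB.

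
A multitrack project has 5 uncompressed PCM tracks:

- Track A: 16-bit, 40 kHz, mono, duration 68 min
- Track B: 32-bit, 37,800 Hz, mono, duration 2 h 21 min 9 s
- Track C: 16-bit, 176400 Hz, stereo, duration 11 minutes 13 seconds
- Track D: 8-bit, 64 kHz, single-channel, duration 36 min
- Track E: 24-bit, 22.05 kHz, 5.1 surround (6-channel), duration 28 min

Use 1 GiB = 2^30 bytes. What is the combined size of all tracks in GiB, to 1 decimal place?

2.7 GiB

Track A: 68 min = 4,080 s; 40,000 × 4,080 × 2 × 1 = 326,400,000 bytes.
Track B: 2 h 21 min 9 s = 8,469 s; 37,800 × 8,469 × 4 × 1 = 1,280,512,800 bytes.
Track C: 11 minutes 13 seconds = 673 s; 176,400 × 673 × 2 × 2 = 474,868,800 bytes.
Track D: 36 min = 2,160 s; 64,000 × 2,160 × 1 × 1 = 138,240,000 bytes.
Track E: 28 min = 1,680 s; 22,050 × 1,680 × 3 × 6 = 666,792,000 bytes.
Total = 2,886,813,600 bytes = 2.7 GiB.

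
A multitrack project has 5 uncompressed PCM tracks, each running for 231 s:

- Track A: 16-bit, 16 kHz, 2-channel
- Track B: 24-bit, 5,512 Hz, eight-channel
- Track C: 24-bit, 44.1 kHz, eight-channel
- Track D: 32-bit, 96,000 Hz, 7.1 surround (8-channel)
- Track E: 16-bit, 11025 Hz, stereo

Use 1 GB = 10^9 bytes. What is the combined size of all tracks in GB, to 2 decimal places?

1.01 GB

Track A: 16,000 × 231 × 2 × 2 = 14,784,000 bytes.
Track B: 5,512 × 231 × 3 × 8 = 30,558,528 bytes.
Track C: 44,100 × 231 × 3 × 8 = 244,490,400 bytes.
Track D: 96,000 × 231 × 4 × 8 = 709,632,000 bytes.
Track E: 11,025 × 231 × 2 × 2 = 10,187,100 bytes.
Total = 1,009,652,028 bytes = 1.01 GB.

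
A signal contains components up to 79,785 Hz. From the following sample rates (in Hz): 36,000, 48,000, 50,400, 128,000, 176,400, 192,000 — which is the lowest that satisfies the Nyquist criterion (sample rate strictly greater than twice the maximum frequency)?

176,400 Hz

Need sample rate > 2 × 79,785 = 159,570 Hz.
Lowest listed rate above 159,570 Hz is 176,400 Hz.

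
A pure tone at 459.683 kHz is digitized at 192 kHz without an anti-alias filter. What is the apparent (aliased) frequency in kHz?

75.683 kHz

Nyquist = 192,000/2 = 96,000 Hz; 459,683 Hz exceeds it.
Alias = |459,683 − 2×192,000| = |459,683 − 384,000| = 75,683 Hz = 75.683 kHz.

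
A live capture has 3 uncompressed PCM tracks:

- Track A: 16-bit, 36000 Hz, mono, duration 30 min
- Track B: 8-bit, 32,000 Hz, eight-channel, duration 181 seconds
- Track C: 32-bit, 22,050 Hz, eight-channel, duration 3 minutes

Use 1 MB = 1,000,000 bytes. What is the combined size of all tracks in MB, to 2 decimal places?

Track A: 30 min = 1,800 s; 36,000 × 1,800 × 2 × 1 = 129,600,000 bytes.
Track B: 32,000 × 181 × 1 × 8 = 46,336,000 bytes.
Track C: 3 minutes = 180 s; 22,050 × 180 × 4 × 8 = 127,008,000 bytes.
Total = 302,944,000 bytes = 302.94 MB.

302.94 MB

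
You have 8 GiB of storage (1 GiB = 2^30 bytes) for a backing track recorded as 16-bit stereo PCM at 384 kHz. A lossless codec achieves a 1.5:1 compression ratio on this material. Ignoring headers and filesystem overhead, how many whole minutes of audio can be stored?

139 minutes

Uncompressed byte rate = 384,000 × 2 × 2 = 1,536,000 bytes/s.
After 1.5:1 compression, effective rate ≈ 1024000 bytes/s.
Capacity = 8 × 1,073,741,824 = 8,589,934,592 bytes.
8,589,934,592 / effective rate ≈ 8388.61 s → 139 minutes.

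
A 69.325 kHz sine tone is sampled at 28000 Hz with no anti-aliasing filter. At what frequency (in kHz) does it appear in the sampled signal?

13.325 kHz

Nyquist = 28,000/2 = 14,000 Hz; 69,325 Hz exceeds it.
Alias = |69,325 − 2×28,000| = |69,325 − 56,000| = 13,325 Hz = 13.325 kHz.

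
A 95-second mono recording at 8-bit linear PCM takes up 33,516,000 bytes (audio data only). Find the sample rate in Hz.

352,800 Hz

Bytes = sample_rate × seconds × bytes_per_sample × channels.
sample_rate = 33,516,000 / (95 × 1 × 1) = 33,516,000 / 95 = 352,800 Hz.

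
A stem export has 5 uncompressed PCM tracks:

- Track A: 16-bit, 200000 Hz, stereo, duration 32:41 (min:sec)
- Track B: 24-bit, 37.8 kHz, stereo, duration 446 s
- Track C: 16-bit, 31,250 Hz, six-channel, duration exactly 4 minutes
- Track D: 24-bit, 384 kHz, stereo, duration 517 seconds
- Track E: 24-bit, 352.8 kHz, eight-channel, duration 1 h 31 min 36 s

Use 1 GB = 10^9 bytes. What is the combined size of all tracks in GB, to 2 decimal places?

Track A: 32:41 (min:sec) = 1,961 s; 200,000 × 1,961 × 2 × 2 = 1,568,800,000 bytes.
Track B: 37,800 × 446 × 3 × 2 = 101,152,800 bytes.
Track C: exactly 4 minutes = 240 s; 31,250 × 240 × 2 × 6 = 90,000,000 bytes.
Track D: 384,000 × 517 × 3 × 2 = 1,191,168,000 bytes.
Track E: 1 h 31 min 36 s = 5,496 s; 352,800 × 5,496 × 3 × 8 = 46,535,731,200 bytes.
Total = 49,486,852,000 bytes = 49.49 GB.

49.49 GB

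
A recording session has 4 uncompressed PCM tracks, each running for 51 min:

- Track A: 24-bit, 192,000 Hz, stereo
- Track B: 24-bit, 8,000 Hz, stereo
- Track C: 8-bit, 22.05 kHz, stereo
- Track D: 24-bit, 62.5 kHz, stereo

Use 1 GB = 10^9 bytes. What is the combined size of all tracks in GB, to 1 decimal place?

5.0 GB

51 min = 3,060 s.
Track A: 192,000 × 3,060 × 3 × 2 = 3,525,120,000 bytes.
Track B: 8,000 × 3,060 × 3 × 2 = 146,880,000 bytes.
Track C: 22,050 × 3,060 × 1 × 2 = 134,946,000 bytes.
Track D: 62,500 × 3,060 × 3 × 2 = 1,147,500,000 bytes.
Total = 4,954,446,000 bytes = 5.0 GB.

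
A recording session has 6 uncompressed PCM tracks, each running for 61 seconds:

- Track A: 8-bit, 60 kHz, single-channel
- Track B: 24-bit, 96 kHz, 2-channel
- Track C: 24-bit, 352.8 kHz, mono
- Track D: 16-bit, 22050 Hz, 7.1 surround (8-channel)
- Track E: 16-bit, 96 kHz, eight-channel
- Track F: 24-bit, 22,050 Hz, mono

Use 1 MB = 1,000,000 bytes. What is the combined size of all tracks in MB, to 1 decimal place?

222.6 MB

Track A: 60,000 × 61 × 1 × 1 = 3,660,000 bytes.
Track B: 96,000 × 61 × 3 × 2 = 35,136,000 bytes.
Track C: 352,800 × 61 × 3 × 1 = 64,562,400 bytes.
Track D: 22,050 × 61 × 2 × 8 = 21,520,800 bytes.
Track E: 96,000 × 61 × 2 × 8 = 93,696,000 bytes.
Track F: 22,050 × 61 × 3 × 1 = 4,035,150 bytes.
Total = 222,610,350 bytes = 222.6 MB.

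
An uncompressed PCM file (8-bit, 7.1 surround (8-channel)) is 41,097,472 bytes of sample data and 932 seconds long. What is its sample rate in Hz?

Bytes = sample_rate × seconds × bytes_per_sample × channels.
sample_rate = 41,097,472 / (932 × 1 × 8) = 41,097,472 / 7,456 = 5,512 Hz.

5,512 Hz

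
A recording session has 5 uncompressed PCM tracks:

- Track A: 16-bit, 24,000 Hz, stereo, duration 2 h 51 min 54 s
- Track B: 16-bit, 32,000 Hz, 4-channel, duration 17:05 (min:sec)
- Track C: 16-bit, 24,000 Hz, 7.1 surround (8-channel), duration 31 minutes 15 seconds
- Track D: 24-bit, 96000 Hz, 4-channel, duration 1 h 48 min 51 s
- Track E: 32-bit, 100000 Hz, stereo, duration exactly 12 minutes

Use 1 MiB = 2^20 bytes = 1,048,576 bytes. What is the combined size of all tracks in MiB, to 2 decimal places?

9605.65 MiB

Track A: 2 h 51 min 54 s = 10,314 s; 24,000 × 10,314 × 2 × 2 = 990,144,000 bytes.
Track B: 17:05 (min:sec) = 1,025 s; 32,000 × 1,025 × 2 × 4 = 262,400,000 bytes.
Track C: 31 minutes 15 seconds = 1,875 s; 24,000 × 1,875 × 2 × 8 = 720,000,000 bytes.
Track D: 1 h 48 min 51 s = 6,531 s; 96,000 × 6,531 × 3 × 4 = 7,523,712,000 bytes.
Track E: exactly 12 minutes = 720 s; 100,000 × 720 × 4 × 2 = 576,000,000 bytes.
Total = 10,072,256,000 bytes = 9605.65 MiB.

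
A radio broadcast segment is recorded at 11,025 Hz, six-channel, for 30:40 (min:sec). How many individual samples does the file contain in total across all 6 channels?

121,716,000 samples

30:40 (min:sec) = 1,840 s.
11,025 × 1,840 s × 6 ch = 121,716,000 samples.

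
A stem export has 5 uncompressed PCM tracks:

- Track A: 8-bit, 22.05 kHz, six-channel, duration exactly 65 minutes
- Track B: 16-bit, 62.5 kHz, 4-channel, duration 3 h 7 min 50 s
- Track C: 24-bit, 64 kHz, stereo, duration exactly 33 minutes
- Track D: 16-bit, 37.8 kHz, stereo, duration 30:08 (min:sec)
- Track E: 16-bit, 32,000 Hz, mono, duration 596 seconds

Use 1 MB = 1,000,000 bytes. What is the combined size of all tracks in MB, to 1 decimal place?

Track A: exactly 65 minutes = 3,900 s; 22,050 × 3,900 × 1 × 6 = 515,970,000 bytes.
Track B: 3 h 7 min 50 s = 11,270 s; 62,500 × 11,270 × 2 × 4 = 5,635,000,000 bytes.
Track C: exactly 33 minutes = 1,980 s; 64,000 × 1,980 × 3 × 2 = 760,320,000 bytes.
Track D: 30:08 (min:sec) = 1,808 s; 37,800 × 1,808 × 2 × 2 = 273,369,600 bytes.
Track E: 32,000 × 596 × 2 × 1 = 38,144,000 bytes.
Total = 7,222,803,600 bytes = 7222.8 MB.

7222.8 MB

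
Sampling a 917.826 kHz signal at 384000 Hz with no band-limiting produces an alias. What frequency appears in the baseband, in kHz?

Nyquist = 384,000/2 = 192,000 Hz; 917,826 Hz exceeds it.
Alias = |917,826 − 2×384,000| = |917,826 − 768,000| = 149,826 Hz = 149.826 kHz.

149.826 kHz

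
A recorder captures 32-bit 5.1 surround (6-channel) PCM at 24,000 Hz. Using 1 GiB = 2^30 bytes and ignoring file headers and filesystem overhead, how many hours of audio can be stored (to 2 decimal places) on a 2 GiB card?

1.04 hours

Uncompressed byte rate = 24,000 × 4 × 6 = 576,000 bytes/s.
Capacity = 2 × 1,073,741,824 = 2,147,483,648 bytes.
2,147,483,648 / 576,000 ≈ 3728.27 s → 1.04 hours.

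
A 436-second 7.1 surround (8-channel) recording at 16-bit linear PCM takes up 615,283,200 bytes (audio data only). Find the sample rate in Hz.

Bytes = sample_rate × seconds × bytes_per_sample × channels.
sample_rate = 615,283,200 / (436 × 2 × 8) = 615,283,200 / 6,976 = 88,200 Hz.

88,200 Hz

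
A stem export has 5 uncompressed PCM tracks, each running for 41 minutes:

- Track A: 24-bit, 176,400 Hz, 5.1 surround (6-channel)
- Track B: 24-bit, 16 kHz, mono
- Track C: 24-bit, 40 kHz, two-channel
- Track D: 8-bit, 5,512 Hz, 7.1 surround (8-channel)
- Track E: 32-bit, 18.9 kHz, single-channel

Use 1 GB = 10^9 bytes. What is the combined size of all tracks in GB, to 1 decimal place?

41 minutes = 2,460 s.
Track A: 176,400 × 2,460 × 3 × 6 = 7,810,992,000 bytes.
Track B: 16,000 × 2,460 × 3 × 1 = 118,080,000 bytes.
Track C: 40,000 × 2,460 × 3 × 2 = 590,400,000 bytes.
Track D: 5,512 × 2,460 × 1 × 8 = 108,476,160 bytes.
Track E: 18,900 × 2,460 × 4 × 1 = 185,976,000 bytes.
Total = 8,813,924,160 bytes = 8.8 GB.

8.8 GB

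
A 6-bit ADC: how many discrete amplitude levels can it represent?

2^6 = 64.

64 levels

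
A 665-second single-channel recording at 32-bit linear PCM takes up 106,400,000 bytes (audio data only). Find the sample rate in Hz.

40,000 Hz

Bytes = sample_rate × seconds × bytes_per_sample × channels.
sample_rate = 106,400,000 / (665 × 4 × 1) = 106,400,000 / 2,660 = 40,000 Hz.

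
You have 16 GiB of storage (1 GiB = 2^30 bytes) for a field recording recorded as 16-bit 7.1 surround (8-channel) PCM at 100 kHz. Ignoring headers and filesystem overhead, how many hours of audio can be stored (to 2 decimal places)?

Uncompressed byte rate = 100,000 × 2 × 8 = 1,600,000 bytes/s.
Capacity = 16 × 1,073,741,824 = 17,179,869,184 bytes.
17,179,869,184 / 1,600,000 ≈ 10737.42 s → 2.98 hours.

2.98 hours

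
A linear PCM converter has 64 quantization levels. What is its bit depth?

6 bits

log2(64) = 6.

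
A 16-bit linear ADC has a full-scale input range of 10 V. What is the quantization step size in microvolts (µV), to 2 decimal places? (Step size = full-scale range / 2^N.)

10 V / 2^16 = 10 / 65,536 V = 152.59 µV.

152.59 µV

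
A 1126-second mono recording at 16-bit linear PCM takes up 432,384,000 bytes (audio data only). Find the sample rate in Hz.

192,000 Hz

Bytes = sample_rate × seconds × bytes_per_sample × channels.
sample_rate = 432,384,000 / (1,126 × 2 × 1) = 432,384,000 / 2,252 = 192,000 Hz.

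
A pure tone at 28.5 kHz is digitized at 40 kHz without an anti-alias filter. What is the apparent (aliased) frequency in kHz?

11.5 kHz

Nyquist = 40,000/2 = 20,000 Hz; 28,500 Hz exceeds it.
Alias = |28,500 − 1×40,000| = |28,500 − 40,000| = 11,500 Hz = 11.5 kHz.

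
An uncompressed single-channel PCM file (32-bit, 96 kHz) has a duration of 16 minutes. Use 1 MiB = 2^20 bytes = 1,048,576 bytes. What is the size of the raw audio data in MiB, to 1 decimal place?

351.6 MiB

Duration = 16 minutes = 960 s.
Bytes = 96,000 samples/s × 960 s × 4 bytes/sample × 1 ch = 368,640,000 bytes.
368,640,000 / 1,048,576 = 351.6 MiB.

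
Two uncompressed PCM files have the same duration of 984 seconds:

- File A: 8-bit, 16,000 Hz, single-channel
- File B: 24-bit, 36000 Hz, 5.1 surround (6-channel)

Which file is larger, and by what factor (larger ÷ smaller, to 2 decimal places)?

File A: 16,000 × 1 × 1 = 16,000 bytes/s.
File B: 36,000 × 3 × 6 = 648,000 bytes/s.
File B is larger; ratio = 637,632,000 / 15,744,000 = 40.50.

File B, by a factor of 40.50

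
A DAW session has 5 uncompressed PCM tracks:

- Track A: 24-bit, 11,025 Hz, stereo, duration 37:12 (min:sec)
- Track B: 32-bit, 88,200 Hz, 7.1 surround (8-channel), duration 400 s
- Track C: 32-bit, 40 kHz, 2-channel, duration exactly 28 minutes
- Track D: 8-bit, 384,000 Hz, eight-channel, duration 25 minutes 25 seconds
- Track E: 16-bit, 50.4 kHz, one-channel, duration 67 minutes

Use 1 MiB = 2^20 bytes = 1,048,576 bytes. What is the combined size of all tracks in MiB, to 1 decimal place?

Track A: 37:12 (min:sec) = 2,232 s; 11,025 × 2,232 × 3 × 2 = 147,646,800 bytes.
Track B: 88,200 × 400 × 4 × 8 = 1,128,960,000 bytes.
Track C: exactly 28 minutes = 1,680 s; 40,000 × 1,680 × 4 × 2 = 537,600,000 bytes.
Track D: 25 minutes 25 seconds = 1,525 s; 384,000 × 1,525 × 1 × 8 = 4,684,800,000 bytes.
Track E: 67 minutes = 4,020 s; 50,400 × 4,020 × 2 × 1 = 405,216,000 bytes.
Total = 6,904,222,800 bytes = 6584.4 MiB.

6584.4 MiB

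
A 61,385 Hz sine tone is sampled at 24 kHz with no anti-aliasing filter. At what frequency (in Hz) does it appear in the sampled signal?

10,615 Hz

Nyquist = 24,000/2 = 12,000 Hz; 61,385 Hz exceeds it.
Alias = |61,385 − 3×24,000| = |61,385 − 72,000| = 10,615 Hz.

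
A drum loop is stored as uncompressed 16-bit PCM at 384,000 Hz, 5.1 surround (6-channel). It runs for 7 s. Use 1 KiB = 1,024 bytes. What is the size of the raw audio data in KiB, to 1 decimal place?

Bytes = 384,000 samples/s × 7 s × 2 bytes/sample × 6 ch = 32,256,000 bytes.
32,256,000 / 1,024 = 31500.0 KiB.

31500.0 KiB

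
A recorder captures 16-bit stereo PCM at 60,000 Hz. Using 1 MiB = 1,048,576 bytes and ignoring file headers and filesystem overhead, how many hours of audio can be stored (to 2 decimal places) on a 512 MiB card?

0.62 hours

Uncompressed byte rate = 60,000 × 2 × 2 = 240,000 bytes/s.
Capacity = 512 × 1,048,576 = 536,870,912 bytes.
536,870,912 / 240,000 ≈ 2236.96 s → 0.62 hours.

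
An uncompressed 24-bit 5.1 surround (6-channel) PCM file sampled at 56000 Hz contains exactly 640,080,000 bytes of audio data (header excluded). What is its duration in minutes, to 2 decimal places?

Byte rate = 56,000 × 3 × 6 = 1,008,000 bytes/s.
Duration = 640,080,000 / 1,008,000 = 635 s.
635 s / 60 = 10.58 minutes.

10.58 minutes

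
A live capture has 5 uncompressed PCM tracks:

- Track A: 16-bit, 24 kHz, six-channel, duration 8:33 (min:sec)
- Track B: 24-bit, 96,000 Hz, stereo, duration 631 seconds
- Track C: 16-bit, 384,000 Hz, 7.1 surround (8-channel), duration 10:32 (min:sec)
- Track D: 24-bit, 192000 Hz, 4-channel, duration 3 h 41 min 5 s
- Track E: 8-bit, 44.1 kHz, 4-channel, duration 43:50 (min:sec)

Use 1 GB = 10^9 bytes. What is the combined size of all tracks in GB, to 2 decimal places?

35.42 GB

Track A: 8:33 (min:sec) = 513 s; 24,000 × 513 × 2 × 6 = 147,744,000 bytes.
Track B: 96,000 × 631 × 3 × 2 = 363,456,000 bytes.
Track C: 10:32 (min:sec) = 632 s; 384,000 × 632 × 2 × 8 = 3,883,008,000 bytes.
Track D: 3 h 41 min 5 s = 13,265 s; 192,000 × 13,265 × 3 × 4 = 30,562,560,000 bytes.
Track E: 43:50 (min:sec) = 2,630 s; 44,100 × 2,630 × 1 × 4 = 463,932,000 bytes.
Total = 35,420,700,000 bytes = 35.42 GB.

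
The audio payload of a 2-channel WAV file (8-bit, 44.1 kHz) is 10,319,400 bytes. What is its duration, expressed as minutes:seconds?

1:57

Byte rate = 44,100 × 1 × 2 = 88,200 bytes/s.
Duration = 10,319,400 / 88,200 = 117 s.
117 s = 1:57.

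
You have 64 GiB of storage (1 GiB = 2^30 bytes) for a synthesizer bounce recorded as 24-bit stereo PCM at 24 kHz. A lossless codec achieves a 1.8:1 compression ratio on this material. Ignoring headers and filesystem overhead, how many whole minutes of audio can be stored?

Uncompressed byte rate = 24,000 × 3 × 2 = 144,000 bytes/s.
After 1.8:1 compression, effective rate ≈ 80000 bytes/s.
Capacity = 64 × 1,073,741,824 = 68,719,476,736 bytes.
68,719,476,736 / effective rate ≈ 858993.46 s → 14,316 minutes.

14,316 minutes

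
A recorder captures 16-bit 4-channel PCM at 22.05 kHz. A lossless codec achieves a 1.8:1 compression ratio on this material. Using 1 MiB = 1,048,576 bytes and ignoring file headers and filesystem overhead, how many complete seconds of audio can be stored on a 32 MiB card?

342 seconds

Uncompressed byte rate = 22,050 × 2 × 4 = 176,400 bytes/s.
After 1.8:1 compression, effective rate ≈ 98000 bytes/s.
Capacity = 32 × 1,048,576 = 33,554,432 bytes.
33,554,432 / effective rate ≈ 342.39 s → 342 seconds.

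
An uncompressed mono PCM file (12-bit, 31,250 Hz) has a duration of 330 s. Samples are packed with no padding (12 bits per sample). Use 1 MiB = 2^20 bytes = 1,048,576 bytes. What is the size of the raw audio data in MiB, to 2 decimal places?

Bits = 31,250 × 330 × 12 × 1 = 123,750,000 bits = 15,468,750 bytes.
15,468,750 / 1,048,576 = 14.75 MiB.

14.75 MiB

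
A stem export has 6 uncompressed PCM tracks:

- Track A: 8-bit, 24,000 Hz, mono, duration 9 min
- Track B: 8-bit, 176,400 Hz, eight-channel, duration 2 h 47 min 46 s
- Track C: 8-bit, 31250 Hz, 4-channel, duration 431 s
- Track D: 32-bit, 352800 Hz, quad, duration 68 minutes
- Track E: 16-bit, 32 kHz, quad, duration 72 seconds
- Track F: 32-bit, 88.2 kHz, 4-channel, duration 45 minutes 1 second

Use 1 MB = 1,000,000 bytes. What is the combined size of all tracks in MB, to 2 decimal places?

Track A: 9 min = 540 s; 24,000 × 540 × 1 × 1 = 12,960,000 bytes.
Track B: 2 h 47 min 46 s = 10,066 s; 176,400 × 10,066 × 1 × 8 = 14,205,139,200 bytes.
Track C: 31,250 × 431 × 1 × 4 = 53,875,000 bytes.
Track D: 68 minutes = 4,080 s; 352,800 × 4,080 × 4 × 4 = 23,030,784,000 bytes.
Track E: 32,000 × 72 × 2 × 4 = 18,432,000 bytes.
Track F: 45 minutes 1 second = 2,701 s; 88,200 × 2,701 × 4 × 4 = 3,811,651,200 bytes.
Total = 41,132,841,400 bytes = 41132.84 MB.

41132.84 MB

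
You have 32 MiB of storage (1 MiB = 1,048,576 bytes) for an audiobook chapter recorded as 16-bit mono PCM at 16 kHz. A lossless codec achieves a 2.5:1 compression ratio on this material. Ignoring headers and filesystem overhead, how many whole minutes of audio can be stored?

Uncompressed byte rate = 16,000 × 2 × 1 = 32,000 bytes/s.
After 2.5:1 compression, effective rate ≈ 12800 bytes/s.
Capacity = 32 × 1,048,576 = 33,554,432 bytes.
33,554,432 / effective rate ≈ 2621.44 s → 43 minutes.

43 minutes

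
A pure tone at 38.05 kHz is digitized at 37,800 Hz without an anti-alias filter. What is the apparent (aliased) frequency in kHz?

Nyquist = 37,800/2 = 18,900 Hz; 38,050 Hz exceeds it.
Alias = |38,050 − 1×37,800| = |38,050 − 37,800| = 250 Hz = 0.25 kHz.

0.25 kHz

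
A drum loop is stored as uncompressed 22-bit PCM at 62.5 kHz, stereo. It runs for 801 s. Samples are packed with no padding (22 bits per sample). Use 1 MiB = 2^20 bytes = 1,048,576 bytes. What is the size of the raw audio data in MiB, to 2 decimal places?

Bits = 62,500 × 801 × 22 × 2 = 2,202,750,000 bits = 275,343,750 bytes.
275,343,750 / 1,048,576 = 262.59 MiB.

262.59 MiB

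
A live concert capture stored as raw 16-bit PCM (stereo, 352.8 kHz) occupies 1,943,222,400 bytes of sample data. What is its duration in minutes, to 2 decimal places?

22.95 minutes

Byte rate = 352,800 × 2 × 2 = 1,411,200 bytes/s.
Duration = 1,943,222,400 / 1,411,200 = 1,377 s.
1,377 s / 60 = 22.95 minutes.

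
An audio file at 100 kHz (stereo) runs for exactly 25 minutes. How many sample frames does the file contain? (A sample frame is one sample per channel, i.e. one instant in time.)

150,000,000 sample frames

exactly 25 minutes = 1,500 s.
100,000 samples/s × 1,500 s = 150,000,000 frames.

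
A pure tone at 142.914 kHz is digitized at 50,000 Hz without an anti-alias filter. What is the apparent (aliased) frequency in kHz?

7.086 kHz

Nyquist = 50,000/2 = 25,000 Hz; 142,914 Hz exceeds it.
Alias = |142,914 − 3×50,000| = |142,914 − 150,000| = 7,086 Hz = 7.086 kHz.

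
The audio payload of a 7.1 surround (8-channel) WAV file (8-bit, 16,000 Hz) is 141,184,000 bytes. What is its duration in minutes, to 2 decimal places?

18.38 minutes

Byte rate = 16,000 × 1 × 8 = 128,000 bytes/s.
Duration = 141,184,000 / 128,000 = 1,103 s.
1,103 s / 60 = 18.38 minutes.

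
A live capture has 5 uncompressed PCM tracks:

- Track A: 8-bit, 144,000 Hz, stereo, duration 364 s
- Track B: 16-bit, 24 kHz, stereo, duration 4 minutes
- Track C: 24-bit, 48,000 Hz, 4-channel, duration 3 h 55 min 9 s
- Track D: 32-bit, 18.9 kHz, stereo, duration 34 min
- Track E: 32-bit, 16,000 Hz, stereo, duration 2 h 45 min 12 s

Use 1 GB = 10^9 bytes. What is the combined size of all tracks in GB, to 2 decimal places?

9.83 GB

Track A: 144,000 × 364 × 1 × 2 = 104,832,000 bytes.
Track B: 4 minutes = 240 s; 24,000 × 240 × 2 × 2 = 23,040,000 bytes.
Track C: 3 h 55 min 9 s = 14,109 s; 48,000 × 14,109 × 3 × 4 = 8,126,784,000 bytes.
Track D: 34 min = 2,040 s; 18,900 × 2,040 × 4 × 2 = 308,448,000 bytes.
Track E: 2 h 45 min 12 s = 9,912 s; 16,000 × 9,912 × 4 × 2 = 1,268,736,000 bytes.
Total = 9,831,840,000 bytes = 9.83 GB.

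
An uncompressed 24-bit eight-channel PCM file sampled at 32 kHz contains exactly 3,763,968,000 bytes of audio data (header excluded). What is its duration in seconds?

4,901 seconds

Byte rate = 32,000 × 3 × 8 = 768,000 bytes/s.
Duration = 3,763,968,000 / 768,000 = 4,901 s.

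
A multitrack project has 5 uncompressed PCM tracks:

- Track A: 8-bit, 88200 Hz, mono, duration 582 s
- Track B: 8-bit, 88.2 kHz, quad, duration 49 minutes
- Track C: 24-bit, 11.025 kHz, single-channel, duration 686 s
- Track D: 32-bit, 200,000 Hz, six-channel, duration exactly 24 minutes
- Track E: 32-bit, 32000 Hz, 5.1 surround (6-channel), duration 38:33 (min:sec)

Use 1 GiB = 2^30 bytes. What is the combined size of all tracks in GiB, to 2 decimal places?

9.13 GiB

Track A: 88,200 × 582 × 1 × 1 = 51,332,400 bytes.
Track B: 49 minutes = 2,940 s; 88,200 × 2,940 × 1 × 4 = 1,037,232,000 bytes.
Track C: 11,025 × 686 × 3 × 1 = 22,689,450 bytes.
Track D: exactly 24 minutes = 1,440 s; 200,000 × 1,440 × 4 × 6 = 6,912,000,000 bytes.
Track E: 38:33 (min:sec) = 2,313 s; 32,000 × 2,313 × 4 × 6 = 1,776,384,000 bytes.
Total = 9,799,637,850 bytes = 9.13 GiB.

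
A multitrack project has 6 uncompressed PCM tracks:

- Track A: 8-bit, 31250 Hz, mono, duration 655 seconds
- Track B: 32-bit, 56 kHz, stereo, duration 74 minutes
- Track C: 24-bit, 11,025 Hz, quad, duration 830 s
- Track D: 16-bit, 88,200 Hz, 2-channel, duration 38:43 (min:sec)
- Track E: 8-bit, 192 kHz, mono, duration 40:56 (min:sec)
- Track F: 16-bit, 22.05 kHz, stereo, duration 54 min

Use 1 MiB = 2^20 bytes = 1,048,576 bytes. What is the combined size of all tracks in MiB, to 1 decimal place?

3525.0 MiB

Track A: 31,250 × 655 × 1 × 1 = 20,468,750 bytes.
Track B: 74 minutes = 4,440 s; 56,000 × 4,440 × 4 × 2 = 1,989,120,000 bytes.
Track C: 11,025 × 830 × 3 × 4 = 109,809,000 bytes.
Track D: 38:43 (min:sec) = 2,323 s; 88,200 × 2,323 × 2 × 2 = 819,554,400 bytes.
Track E: 40:56 (min:sec) = 2,456 s; 192,000 × 2,456 × 1 × 1 = 471,552,000 bytes.
Track F: 54 min = 3,240 s; 22,050 × 3,240 × 2 × 2 = 285,768,000 bytes.
Total = 3,696,272,150 bytes = 3525.0 MiB.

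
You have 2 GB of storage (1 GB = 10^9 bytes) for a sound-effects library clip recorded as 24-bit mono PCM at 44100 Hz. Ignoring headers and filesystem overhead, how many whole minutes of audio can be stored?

Uncompressed byte rate = 44,100 × 3 × 1 = 132,300 bytes/s.
Capacity = 2 × 1,000,000,000 = 2,000,000,000 bytes.
2,000,000,000 / 132,300 ≈ 15117.16 s → 251 minutes.

251 minutes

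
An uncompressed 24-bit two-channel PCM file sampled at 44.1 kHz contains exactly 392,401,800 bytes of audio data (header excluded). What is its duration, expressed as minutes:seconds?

Byte rate = 44,100 × 3 × 2 = 264,600 bytes/s.
Duration = 392,401,800 / 264,600 = 1,483 s.
1,483 s = 24:43.

24:43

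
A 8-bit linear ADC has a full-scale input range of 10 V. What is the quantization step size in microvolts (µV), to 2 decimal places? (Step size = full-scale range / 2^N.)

10 V / 2^8 = 10 / 256 V = 39062.50 µV.

39062.50 µV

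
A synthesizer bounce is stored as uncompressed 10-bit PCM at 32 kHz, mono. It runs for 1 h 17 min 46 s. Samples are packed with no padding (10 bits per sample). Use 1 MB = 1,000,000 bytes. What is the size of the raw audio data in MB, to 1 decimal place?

186.6 MB

Duration = 1 h 17 min 46 s = 4,666 s.
Bits = 32,000 × 4,666 × 10 × 1 = 1,493,120,000 bits = 186,640,000 bytes.
186,640,000 / 1,000,000 = 186.6 MB.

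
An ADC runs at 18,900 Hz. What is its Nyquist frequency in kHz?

9.45 kHz

Nyquist frequency = sample rate / 2 = 18,900 / 2 = 9.45 kHz.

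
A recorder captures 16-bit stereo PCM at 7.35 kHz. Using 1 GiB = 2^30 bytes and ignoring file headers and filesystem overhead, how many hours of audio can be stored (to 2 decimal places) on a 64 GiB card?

649.28 hours

Uncompressed byte rate = 7,350 × 2 × 2 = 29,400 bytes/s.
Capacity = 64 × 1,073,741,824 = 68,719,476,736 bytes.
68,719,476,736 / 29,400 ≈ 2337397.17 s → 649.28 hours.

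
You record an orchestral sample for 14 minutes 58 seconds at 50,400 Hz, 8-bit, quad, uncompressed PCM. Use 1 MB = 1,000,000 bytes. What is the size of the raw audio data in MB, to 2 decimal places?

181.04 MB

Duration = 14 minutes 58 seconds = 898 s.
Bytes = 50,400 samples/s × 898 s × 1 bytes/sample × 4 ch = 181,036,800 bytes.
181,036,800 / 1,000,000 = 181.04 MB.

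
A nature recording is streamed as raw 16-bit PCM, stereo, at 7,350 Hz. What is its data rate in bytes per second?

29,400 bytes/s

Bit rate = 7,350 × 16 × 2 = 235,200 bits/s.
235,200 / 8 = 29,400 bytes/s.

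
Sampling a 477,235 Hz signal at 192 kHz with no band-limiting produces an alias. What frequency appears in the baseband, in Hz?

Nyquist = 192,000/2 = 96,000 Hz; 477,235 Hz exceeds it.
Alias = |477,235 − 2×192,000| = |477,235 − 384,000| = 93,235 Hz.

93,235 Hz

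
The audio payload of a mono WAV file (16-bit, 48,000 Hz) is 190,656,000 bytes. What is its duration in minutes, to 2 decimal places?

33.10 minutes

Byte rate = 48,000 × 2 × 1 = 96,000 bytes/s.
Duration = 190,656,000 / 96,000 = 1,986 s.
1,986 s / 60 = 33.10 minutes.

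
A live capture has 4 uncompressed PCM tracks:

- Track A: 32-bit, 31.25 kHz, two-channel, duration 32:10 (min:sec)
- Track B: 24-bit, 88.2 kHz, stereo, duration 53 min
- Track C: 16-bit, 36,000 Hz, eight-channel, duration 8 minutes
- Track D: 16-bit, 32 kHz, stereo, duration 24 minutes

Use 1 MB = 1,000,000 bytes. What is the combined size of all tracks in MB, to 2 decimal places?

2626.16 MB

Track A: 32:10 (min:sec) = 1,930 s; 31,250 × 1,930 × 4 × 2 = 482,500,000 bytes.
Track B: 53 min = 3,180 s; 88,200 × 3,180 × 3 × 2 = 1,682,856,000 bytes.
Track C: 8 minutes = 480 s; 36,000 × 480 × 2 × 8 = 276,480,000 bytes.
Track D: 24 minutes = 1,440 s; 32,000 × 1,440 × 2 × 2 = 184,320,000 bytes.
Total = 2,626,156,000 bytes = 2626.16 MB.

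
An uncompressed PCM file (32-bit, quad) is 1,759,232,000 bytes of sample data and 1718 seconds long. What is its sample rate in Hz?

64,000 Hz

Bytes = sample_rate × seconds × bytes_per_sample × channels.
sample_rate = 1,759,232,000 / (1,718 × 4 × 4) = 1,759,232,000 / 27,488 = 64,000 Hz.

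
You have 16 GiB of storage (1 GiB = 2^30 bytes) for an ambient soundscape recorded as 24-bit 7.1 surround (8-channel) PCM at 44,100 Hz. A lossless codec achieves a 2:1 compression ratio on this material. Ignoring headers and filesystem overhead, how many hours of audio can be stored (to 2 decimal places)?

9.02 hours

Uncompressed byte rate = 44,100 × 3 × 8 = 1,058,400 bytes/s.
After 2:1 compression, effective rate ≈ 529200 bytes/s.
Capacity = 16 × 1,073,741,824 = 17,179,869,184 bytes.
17,179,869,184 / effective rate ≈ 32463.85 s → 9.02 hours.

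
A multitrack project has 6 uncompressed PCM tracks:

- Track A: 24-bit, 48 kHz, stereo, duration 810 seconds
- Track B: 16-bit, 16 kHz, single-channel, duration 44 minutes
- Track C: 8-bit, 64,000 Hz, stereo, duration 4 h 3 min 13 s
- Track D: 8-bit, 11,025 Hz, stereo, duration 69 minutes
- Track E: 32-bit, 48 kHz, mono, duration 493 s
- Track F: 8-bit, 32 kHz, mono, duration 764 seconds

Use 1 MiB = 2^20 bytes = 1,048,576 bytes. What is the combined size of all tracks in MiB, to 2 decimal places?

2285.06 MiB

Track A: 48,000 × 810 × 3 × 2 = 233,280,000 bytes.
Track B: 44 minutes = 2,640 s; 16,000 × 2,640 × 2 × 1 = 84,480,000 bytes.
Track C: 4 h 3 min 13 s = 14,593 s; 64,000 × 14,593 × 1 × 2 = 1,867,904,000 bytes.
Track D: 69 minutes = 4,140 s; 11,025 × 4,140 × 1 × 2 = 91,287,000 bytes.
Track E: 48,000 × 493 × 4 × 1 = 94,656,000 bytes.
Track F: 32,000 × 764 × 1 × 1 = 24,448,000 bytes.
Total = 2,396,055,000 bytes = 2285.06 MiB.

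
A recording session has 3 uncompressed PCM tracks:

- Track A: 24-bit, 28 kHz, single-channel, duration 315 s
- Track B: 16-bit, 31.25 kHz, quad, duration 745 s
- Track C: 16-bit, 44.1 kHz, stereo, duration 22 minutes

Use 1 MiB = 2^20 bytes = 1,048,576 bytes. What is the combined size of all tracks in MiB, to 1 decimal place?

Track A: 28,000 × 315 × 3 × 1 = 26,460,000 bytes.
Track B: 31,250 × 745 × 2 × 4 = 186,250,000 bytes.
Track C: 22 minutes = 1,320 s; 44,100 × 1,320 × 2 × 2 = 232,848,000 bytes.
Total = 445,558,000 bytes = 424.9 MiB.

424.9 MiB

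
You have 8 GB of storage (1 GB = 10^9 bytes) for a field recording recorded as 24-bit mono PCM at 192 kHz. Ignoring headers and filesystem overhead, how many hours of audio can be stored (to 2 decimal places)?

3.86 hours

Uncompressed byte rate = 192,000 × 3 × 1 = 576,000 bytes/s.
Capacity = 8 × 1,000,000,000 = 8,000,000,000 bytes.
8,000,000,000 / 576,000 ≈ 13888.89 s → 3.86 hours.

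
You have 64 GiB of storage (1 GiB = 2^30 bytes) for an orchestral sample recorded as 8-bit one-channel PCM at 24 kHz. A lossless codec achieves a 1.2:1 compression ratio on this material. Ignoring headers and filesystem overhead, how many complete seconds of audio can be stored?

Uncompressed byte rate = 24,000 × 1 × 1 = 24,000 bytes/s.
After 1.2:1 compression, effective rate ≈ 20000 bytes/s.
Capacity = 64 × 1,073,741,824 = 68,719,476,736 bytes.
68,719,476,736 / effective rate ≈ 3435973.84 s → 3,435,973 seconds.

3,435,973 seconds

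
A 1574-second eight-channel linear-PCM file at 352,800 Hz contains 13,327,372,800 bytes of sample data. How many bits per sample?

Bytes per sample = 13,327,372,800 / (352,800 × 1,574 × 8) = 13,327,372,800 / 4,442,457,600 = 3.
Bit depth = 3 × 8 = 24 bits.

24 bits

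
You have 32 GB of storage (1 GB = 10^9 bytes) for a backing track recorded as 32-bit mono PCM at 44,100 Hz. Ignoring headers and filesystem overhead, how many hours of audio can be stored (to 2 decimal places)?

Uncompressed byte rate = 44,100 × 4 × 1 = 176,400 bytes/s.
Capacity = 32 × 1,000,000,000 = 32,000,000,000 bytes.
32,000,000,000 / 176,400 ≈ 181405.9 s → 50.39 hours.

50.39 hours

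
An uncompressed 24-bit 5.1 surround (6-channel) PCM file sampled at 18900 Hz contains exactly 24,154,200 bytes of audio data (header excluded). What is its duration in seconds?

Byte rate = 18,900 × 3 × 6 = 340,200 bytes/s.
Duration = 24,154,200 / 340,200 = 71 s.

71 seconds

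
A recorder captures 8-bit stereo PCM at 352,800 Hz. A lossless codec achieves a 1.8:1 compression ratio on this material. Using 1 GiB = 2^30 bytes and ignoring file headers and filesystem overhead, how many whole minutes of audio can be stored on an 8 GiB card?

Uncompressed byte rate = 352,800 × 1 × 2 = 705,600 bytes/s.
After 1.8:1 compression, effective rate ≈ 392000 bytes/s.
Capacity = 8 × 1,073,741,824 = 8,589,934,592 bytes.
8,589,934,592 / effective rate ≈ 21913.1 s → 365 minutes.

365 minutes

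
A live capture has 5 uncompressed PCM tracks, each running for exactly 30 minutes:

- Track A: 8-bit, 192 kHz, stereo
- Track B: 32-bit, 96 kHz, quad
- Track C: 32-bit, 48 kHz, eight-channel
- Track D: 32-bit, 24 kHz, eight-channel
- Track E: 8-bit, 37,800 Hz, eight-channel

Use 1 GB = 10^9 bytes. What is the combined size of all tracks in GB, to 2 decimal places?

8.15 GB

exactly 30 minutes = 1,800 s.
Track A: 192,000 × 1,800 × 1 × 2 = 691,200,000 bytes.
Track B: 96,000 × 1,800 × 4 × 4 = 2,764,800,000 bytes.
Track C: 48,000 × 1,800 × 4 × 8 = 2,764,800,000 bytes.
Track D: 24,000 × 1,800 × 4 × 8 = 1,382,400,000 bytes.
Track E: 37,800 × 1,800 × 1 × 8 = 544,320,000 bytes.
Total = 8,147,520,000 bytes = 8.15 GB.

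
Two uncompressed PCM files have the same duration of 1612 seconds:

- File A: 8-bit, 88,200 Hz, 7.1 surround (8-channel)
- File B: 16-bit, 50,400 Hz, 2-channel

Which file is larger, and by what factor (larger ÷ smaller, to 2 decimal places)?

File A: 88,200 × 1 × 8 = 705,600 bytes/s.
File B: 50,400 × 2 × 2 = 201,600 bytes/s.
File A is larger; ratio = 1,137,427,200 / 324,979,200 = 3.50.

File A, by a factor of 3.50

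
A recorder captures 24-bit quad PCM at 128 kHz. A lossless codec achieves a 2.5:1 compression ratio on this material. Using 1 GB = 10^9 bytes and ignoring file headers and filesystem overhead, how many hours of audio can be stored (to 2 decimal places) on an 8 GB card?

3.62 hours

Uncompressed byte rate = 128,000 × 3 × 4 = 1,536,000 bytes/s.
After 2.5:1 compression, effective rate ≈ 614400 bytes/s.
Capacity = 8 × 1,000,000,000 = 8,000,000,000 bytes.
8,000,000,000 / effective rate ≈ 13020.83 s → 3.62 hours.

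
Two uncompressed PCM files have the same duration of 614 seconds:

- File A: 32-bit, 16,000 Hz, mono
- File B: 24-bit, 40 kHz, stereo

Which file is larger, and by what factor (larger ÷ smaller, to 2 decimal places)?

File B, by a factor of 3.75

File A: 16,000 × 4 × 1 = 64,000 bytes/s.
File B: 40,000 × 3 × 2 = 240,000 bytes/s.
File B is larger; ratio = 147,360,000 / 39,296,000 = 3.75.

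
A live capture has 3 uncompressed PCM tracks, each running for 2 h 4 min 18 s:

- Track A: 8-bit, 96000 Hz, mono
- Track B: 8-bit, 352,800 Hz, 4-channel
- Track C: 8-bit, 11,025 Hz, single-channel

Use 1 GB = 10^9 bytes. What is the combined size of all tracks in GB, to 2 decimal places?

11.32 GB

2 h 4 min 18 s = 7,458 s.
Track A: 96,000 × 7,458 × 1 × 1 = 715,968,000 bytes.
Track B: 352,800 × 7,458 × 1 × 4 = 10,524,729,600 bytes.
Track C: 11,025 × 7,458 × 1 × 1 = 82,224,450 bytes.
Total = 11,322,922,050 bytes = 11.32 GB.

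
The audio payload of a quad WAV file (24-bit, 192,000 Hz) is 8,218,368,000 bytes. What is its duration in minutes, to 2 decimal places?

59.45 minutes

Byte rate = 192,000 × 3 × 4 = 2,304,000 bytes/s.
Duration = 8,218,368,000 / 2,304,000 = 3,567 s.
3,567 s / 60 = 59.45 minutes.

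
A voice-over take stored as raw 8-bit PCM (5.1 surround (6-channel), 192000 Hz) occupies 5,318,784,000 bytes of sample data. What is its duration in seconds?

4,617 seconds

Byte rate = 192,000 × 1 × 6 = 1,152,000 bytes/s.
Duration = 5,318,784,000 / 1,152,000 = 4,617 s.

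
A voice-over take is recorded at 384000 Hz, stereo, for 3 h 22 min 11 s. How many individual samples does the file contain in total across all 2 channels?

3 h 22 min 11 s = 12,131 s.
384,000 × 12,131 s × 2 ch = 9,316,608,000 samples.

9,316,608,000 samples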